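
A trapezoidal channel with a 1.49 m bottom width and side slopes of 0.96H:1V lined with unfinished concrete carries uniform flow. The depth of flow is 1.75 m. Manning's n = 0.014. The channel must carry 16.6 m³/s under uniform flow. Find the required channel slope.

With bottom width b = 1.49 m and side slope z = 0.96: A = (b + zy)y = (1.49 + 0.96×1.75)×1.75 = 5.547 m²; P = b + 2y√(1+z²) = 1.49 + 2×1.75×1.386 = 6.342 m.
Hydraulic radius R = A/P = 5.547/6.342 = 0.8748 m.
From Manning's equation, S = [nQ / (1 A R^(2/3))]² = [0.014 × 16.6 / (1 × 5.547 × 0.8748^(2/3))]² = 0.0021.

S = 0.0021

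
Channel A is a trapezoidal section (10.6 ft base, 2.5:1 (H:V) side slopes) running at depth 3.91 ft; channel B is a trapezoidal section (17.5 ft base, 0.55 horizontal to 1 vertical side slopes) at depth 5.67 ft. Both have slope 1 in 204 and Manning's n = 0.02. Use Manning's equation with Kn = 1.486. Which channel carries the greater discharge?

Channel A: With bottom width b = 10.6 ft and side slope z = 2.5: A = (b + zy)y = (10.6 + 2.5×3.91)×3.91 = 79.67 ft²; P = b + 2y√(1+z²) = 10.6 + 2×3.91×2.693 = 31.66 ft. Hydraulic radius R = A/P = 79.67/31.66 = 2.517 ft. Q_A = (1.486/0.02)·79.67·2.517^(2/3)·√0.004902 = 766.8 ft³/s.
Channel B: With bottom width b = 17.5 ft and side slope z = 0.55: A = (b + zy)y = (17.5 + 0.55×5.67)×5.67 = 116.9 ft²; P = b + 2y√(1+z²) = 17.5 + 2×5.67×1.141 = 30.44 ft. Hydraulic radius R = A/P = 116.9/30.44 = 3.84 ft. Q_B = (1.486/0.02)·116.9·3.84^(2/3)·√0.004902 = 1491 ft³/s.
Q_A = 766.8 ft³/s vs Q_B = 1491 ft³/s, so channel B carries more.

channel B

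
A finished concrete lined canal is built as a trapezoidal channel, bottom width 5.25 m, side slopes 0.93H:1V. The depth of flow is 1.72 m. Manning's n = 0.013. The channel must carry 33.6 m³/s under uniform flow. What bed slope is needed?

With bottom width b = 5.25 m and side slope z = 0.93: A = (b + zy)y = (5.25 + 0.93×1.72)×1.72 = 11.78 m²; P = b + 2y√(1+z²) = 5.25 + 2×1.72×1.366 = 9.948 m.
Hydraulic radius R = A/P = 11.78/9.948 = 1.184 m.
From Manning's equation, S = [nQ / (1 A R^(2/3))]² = [0.013 × 33.6 / (1 × 11.78 × 1.184^(2/3))]² = 0.0011.

S = 0.0011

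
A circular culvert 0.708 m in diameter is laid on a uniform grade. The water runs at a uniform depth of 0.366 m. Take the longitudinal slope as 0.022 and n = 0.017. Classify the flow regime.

supercritical

For a circular section of diameter D = 0.708 m at depth y = 0.366 m, the central angle is θ = 2 arccos(1 − 2y/D) = 3.209 rad. Then A = (D²/8)(θ − sin θ) = 0.2053 m² and P = Dθ/2 = 1.136 m.
Hydraulic radius R = A/P = 0.2053/1.136 = 0.1807 m.
V = (1/n) R^(2/3) √S = (1/0.017) × 0.1807^(2/3) × √0.022 = 2.789 m/s. Hydraulic depth D_h = A/T = 0.2053/0.7076 = 0.2902 m.
Froude number Fr = V/√(g·D_h) = 2.789/√(9.81×0.2902) = 1.65, which is greater than 1, so the flow is supercritical.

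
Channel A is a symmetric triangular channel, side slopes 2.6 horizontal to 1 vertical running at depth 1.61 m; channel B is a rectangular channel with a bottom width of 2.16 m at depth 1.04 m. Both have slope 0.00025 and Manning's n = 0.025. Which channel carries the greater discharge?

channel A

Channel A: For a triangular section with side slope z = 2.6: A = zy² = 2.6×1.61² = 6.739 m²; P = 2y√(1+z²) = 2×1.61×2.786 = 8.97 m. Hydraulic radius R = A/P = 6.739/8.97 = 0.7513 m. Q_A = (1/0.025)·6.739·0.7513^(2/3)·√0.00025 = 3.523 m³/s.
Channel B: Flow area A = b·y = 2.16 × 1.04 = 2.246 m². Wetted perimeter P = b + 2y = 2.16 + 2×1.04 = 4.24 m. Hydraulic radius R = A/P = 2.246/4.24 = 0.5298 m. Q_B = (1/0.025)·2.246·0.5298^(2/3)·√0.00025 = 0.9302 m³/s.
Q_A = 3.523 m³/s vs Q_B = 0.9302 m³/s, so channel A carries more.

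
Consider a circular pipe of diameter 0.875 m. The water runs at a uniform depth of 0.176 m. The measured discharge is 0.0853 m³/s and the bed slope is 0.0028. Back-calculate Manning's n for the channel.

For a circular section of diameter D = 0.875 m at depth y = 0.176 m, the central angle is θ = 2 arccos(1 − 2y/D) = 1.86 rad. Then A = (D²/8)(θ − sin θ) = 0.08632 m² and P = Dθ/2 = 0.8139 m.
Hydraulic radius R = A/P = 0.08632/0.8139 = 0.1061 m.
Rearranging Manning's equation: n = (1/Q) A R^(2/3) S^(1/2) = (1/0.0853) × 0.08632 × 0.1061^(2/3) × √0.0028 = 0.012.

n = 0.012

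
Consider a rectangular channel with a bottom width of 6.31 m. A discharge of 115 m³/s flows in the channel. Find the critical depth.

y_c = 3.24 m

For a rectangular channel, critical depth y_c = (q²/g)^(1/3) where q = Q/b = 115/6.31 = 18.23 m²/s.
So y_c = (18.23²/9.81)^(1/3) = 3.24 m.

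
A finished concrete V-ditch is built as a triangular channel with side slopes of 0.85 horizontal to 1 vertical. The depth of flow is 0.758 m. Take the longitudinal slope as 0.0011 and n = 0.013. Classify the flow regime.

For a triangular section with side slope z = 0.85: A = zy² = 0.85×0.758² = 0.4884 m²; P = 2y√(1+z²) = 2×0.758×1.312 = 1.99 m.
Hydraulic radius R = A/P = 0.4884/1.99 = 0.2455 m.
V = (1/n) R^(2/3) √S = (1/0.013) × 0.2455^(2/3) × √0.0011 = 1 m/s. Hydraulic depth D_h = A/T = 0.4884/1.289 = 0.379 m.
Froude number Fr = V/√(g·D_h) = 1/√(9.81×0.379) = 0.519, which is less than 1, so the flow is subcritical.

subcritical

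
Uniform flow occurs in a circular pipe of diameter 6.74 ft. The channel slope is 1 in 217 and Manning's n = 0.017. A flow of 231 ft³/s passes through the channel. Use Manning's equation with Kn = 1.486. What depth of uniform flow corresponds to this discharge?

Manning's equation rearranged: A R^(2/3) = nQ / (1.486·√S) = 0.017 × 231 / (1.486 × √0.004608) = 38.93.
At y = 3.76 ft: A R^(2/3) = 30.28 — short.
At y = 4.97 ft: A R^(2/3) = 45.16 — over.
At y = 4.44 ft: A R^(2/3) = 38.95 — ≈ 38.93.

y_n = 4.44 ft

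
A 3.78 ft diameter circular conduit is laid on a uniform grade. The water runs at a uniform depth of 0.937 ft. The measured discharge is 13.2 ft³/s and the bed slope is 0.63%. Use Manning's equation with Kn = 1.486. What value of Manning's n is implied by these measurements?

n = 0.013

For a circular section of diameter D = 3.78 ft at depth y = 0.937 ft, the central angle is θ = 2 arccos(1 − 2y/D) = 2.085 rad. Then A = (D²/8)(θ − sin θ) = 2.168 ft² and P = Dθ/2 = 3.94 ft.
Hydraulic radius R = A/P = 2.168/3.94 = 0.5502 ft.
Rearranging Manning's equation: n = (1.486/Q) A R^(2/3) S^(1/2) = (1.486/13.2) × 2.168 × 0.5502^(2/3) × √0.0063 = 0.013.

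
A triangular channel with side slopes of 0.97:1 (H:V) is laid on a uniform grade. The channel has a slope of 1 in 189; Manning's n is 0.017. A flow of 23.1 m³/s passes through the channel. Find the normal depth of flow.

Manning's equation rearranged: A R^(2/3) = nQ / (1·√S) = 0.017 × 23.1 / (√0.005291) = 5.399.
At y = 2.03 m: A R^(2/3) = 3.171 — too small.
At y = 3.15 m: A R^(2/3) = 10.24 — too large.
At y = 2.48 m: A R^(2/3) = 5.409 — close enough.

y_n = 2.48 m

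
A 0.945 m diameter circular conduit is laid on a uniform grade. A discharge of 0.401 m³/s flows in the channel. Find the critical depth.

y_c = 0.362 m

At critical depth, Q² T / (g A³) = 1, i.e. A³/T = Q²/g = 0.401²/9.81 = 0.01639.
Trying y = 0.32 m: A³/T = 0.01022 — low.
Trying y = 0.442 m: A³/T = 0.03537 — high.
Trying y = 0.362 m: A³/T = 0.01645 — ≈ 0.01639.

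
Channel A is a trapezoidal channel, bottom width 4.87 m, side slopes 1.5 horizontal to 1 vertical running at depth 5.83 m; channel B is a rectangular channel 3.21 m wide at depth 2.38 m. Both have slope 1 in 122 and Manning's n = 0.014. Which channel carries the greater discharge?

channel A

Channel A: With bottom width b = 4.87 m and side slope z = 1.5: A = (b + zy)y = (4.87 + 1.5×5.83)×5.83 = 79.38 m²; P = b + 2y√(1+z²) = 4.87 + 2×5.83×1.803 = 25.89 m. Hydraulic radius R = A/P = 79.38/25.89 = 3.066 m. Q_A = (1/0.014)·79.38·3.066^(2/3)·√0.008197 = 1083 m³/s.
Channel B: Flow area A = b·y = 3.21 × 2.38 = 7.64 m². Wetted perimeter P = b + 2y = 3.21 + 2×2.38 = 7.97 m. Hydraulic radius R = A/P = 7.64/7.97 = 0.9586 m. Q_B = (1/0.014)·7.64·0.9586^(2/3)·√0.008197 = 48.03 m³/s.
Q_A = 1083 m³/s vs Q_B = 48.03 m³/s, so channel A carries more.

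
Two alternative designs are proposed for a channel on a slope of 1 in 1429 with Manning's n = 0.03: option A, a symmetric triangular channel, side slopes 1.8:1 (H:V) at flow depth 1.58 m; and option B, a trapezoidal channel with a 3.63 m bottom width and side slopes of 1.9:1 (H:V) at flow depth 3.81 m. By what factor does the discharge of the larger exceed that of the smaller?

Channel A: For a triangular section with side slope z = 1.8: A = zy² = 1.8×1.58² = 4.494 m²; P = 2y√(1+z²) = 2×1.58×2.059 = 6.507 m. Hydraulic radius R = A/P = 4.494/6.507 = 0.6906 m. Q_A = (1/0.03)·4.494·0.6906^(2/3)·√0.0006998 = 3.096 m³/s.
Channel B: With bottom width b = 3.63 m and side slope z = 1.9: A = (b + zy)y = (3.63 + 1.9×3.81)×3.81 = 41.41 m²; P = b + 2y√(1+z²) = 3.63 + 2×3.81×2.147 = 19.99 m. Hydraulic radius R = A/P = 41.41/19.99 = 2.071 m. Q_B = (1/0.03)·41.41·2.071^(2/3)·√0.0006998 = 59.34 m³/s.
The larger discharge is 59.34 m³/s and the smaller is 3.096 m³/s; the ratio is 19.2.

19.2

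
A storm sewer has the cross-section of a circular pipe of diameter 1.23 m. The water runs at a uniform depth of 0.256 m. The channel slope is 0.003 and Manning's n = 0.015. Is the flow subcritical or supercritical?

subcritical

For a circular section of diameter D = 1.23 m at depth y = 0.256 m, the central angle is θ = 2 arccos(1 − 2y/D) = 1.895 rad. Then A = (D²/8)(θ − sin θ) = 0.1791 m² and P = Dθ/2 = 1.165 m.
Hydraulic radius R = A/P = 0.1791/1.165 = 0.1537 m.
V = (1/n) R^(2/3) √S = (1/0.015) × 0.1537^(2/3) × √0.003 = 1.048 m/s. Hydraulic depth D_h = A/T = 0.1791/0.9987 = 0.1793 m.
Froude number Fr = V/√(g·D_h) = 1.048/√(9.81×0.1793) = 0.79, which is less than 1, so the flow is subcritical.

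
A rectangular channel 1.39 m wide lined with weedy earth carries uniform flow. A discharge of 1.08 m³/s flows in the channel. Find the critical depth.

y_c = 0.395 m

For a rectangular channel, critical depth y_c = (q²/g)^(1/3) where q = Q/b = 1.08/1.39 = 0.777 m²/s.
So y_c = (0.777²/9.81)^(1/3) = 0.395 m.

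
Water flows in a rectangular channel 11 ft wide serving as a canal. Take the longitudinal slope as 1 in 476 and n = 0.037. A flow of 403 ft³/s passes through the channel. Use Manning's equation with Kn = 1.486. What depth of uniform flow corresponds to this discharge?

y_n = 8.82 ft

Manning's equation rearranged: A R^(2/3) = nQ / (1.486·√S) = 0.037 × 403 / (1.486 × √0.002101) = 218.9.
Trying y = 7.27 ft: A R^(2/3) = 171.2 — short.
Trying y = 11.3 ft: A R^(2/3) = 297.3 — over.
Trying y = 8.82 ft: A R^(2/3) = 218.8 — matches.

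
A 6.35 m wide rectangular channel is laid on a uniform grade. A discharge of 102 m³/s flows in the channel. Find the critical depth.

y_c = 2.97 m

For a rectangular channel, critical depth y_c = (q²/g)^(1/3) where q = Q/b = 102/6.35 = 16.06 m²/s.
So y_c = (16.06²/9.81)^(1/3) = 2.97 m.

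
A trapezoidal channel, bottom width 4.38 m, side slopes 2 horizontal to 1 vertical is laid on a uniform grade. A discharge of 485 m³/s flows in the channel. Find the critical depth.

At critical depth, Q² T / (g A³) = 1, i.e. A³/T = Q²/g = 485²/9.81 = 23980.
Try y = 6.22 m: A³/T = 39140 — too large.
Try y = 4 m: A³/T = 5959 — too small.
Try y = 5.56 m: A³/T = 24040 — ≈ 23980.

y_c = 5.56 m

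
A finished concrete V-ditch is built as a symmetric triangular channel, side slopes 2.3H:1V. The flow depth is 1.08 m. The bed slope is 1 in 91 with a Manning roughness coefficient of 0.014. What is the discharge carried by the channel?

Q = 12.6 m³/s

For a triangular section with side slope z = 2.3: A = zy² = 2.3×1.08² = 2.683 m²; P = 2y√(1+z²) = 2×1.08×2.508 = 5.417 m.
Hydraulic radius R = A/P = 2.683/5.417 = 0.4952 m.
Manning's equation: Q = (1/n) A R^(2/3) S^(1/2) = (1/0.014) × 2.683 × 0.4952^(2/3) × 0.01099^(1/2) = 12.6 m³/s.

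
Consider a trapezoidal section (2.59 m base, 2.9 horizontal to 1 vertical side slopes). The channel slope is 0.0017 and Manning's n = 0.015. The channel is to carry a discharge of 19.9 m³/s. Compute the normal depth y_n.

Manning's equation rearranged: A R^(2/3) = nQ / (1·√S) = 0.015 × 19.9 / (√0.0017) = 7.24.
At y = 1.57 m: A R^(2/3) = 10.59 — over.
At y = 0.978 m: A R^(2/3) = 3.849 — short.
At y = 1.32 m: A R^(2/3) = 7.256 — ≈ 7.24.

y_n = 1.32 m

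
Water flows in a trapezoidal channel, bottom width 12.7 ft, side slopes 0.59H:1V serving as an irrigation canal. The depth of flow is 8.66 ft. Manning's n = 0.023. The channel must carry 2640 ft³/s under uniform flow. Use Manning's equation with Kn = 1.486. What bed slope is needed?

With bottom width b = 12.7 ft and side slope z = 0.59: A = (b + zy)y = (12.7 + 0.59×8.66)×8.66 = 154.2 ft²; P = b + 2y√(1+z²) = 12.7 + 2×8.66×1.161 = 32.81 ft.
Hydraulic radius R = A/P = 154.2/32.81 = 4.701 ft.
From Manning's equation, S = [nQ / (1.486 A R^(2/3))]² = [0.023 × 2640 / (1.486 × 154.2 × 4.701^(2/3))]² = 0.00891.

S = 0.00891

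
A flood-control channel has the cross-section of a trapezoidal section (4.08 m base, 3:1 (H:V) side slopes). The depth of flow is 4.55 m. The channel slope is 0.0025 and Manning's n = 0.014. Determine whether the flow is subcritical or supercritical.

With bottom width b = 4.08 m and side slope z = 3: A = (b + zy)y = (4.08 + 3×4.55)×4.55 = 80.67 m²; P = b + 2y√(1+z²) = 4.08 + 2×4.55×3.162 = 32.86 m.
Hydraulic radius R = A/P = 80.67/32.86 = 2.455 m.
V = (1/n) R^(2/3) √S = (1/0.014) × 2.455^(2/3) × √0.0025 = 6.5 m/s. Hydraulic depth D_h = A/T = 80.67/31.38 = 2.571 m.
Froude number Fr = V/√(g·D_h) = 6.5/√(9.81×2.571) = 1.29, which is greater than 1, so the flow is supercritical.

supercritical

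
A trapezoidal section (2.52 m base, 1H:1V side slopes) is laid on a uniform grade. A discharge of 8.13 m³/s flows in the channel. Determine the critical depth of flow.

y_c = 0.9 m

At critical depth, Q² T / (g A³) = 1, i.e. A³/T = Q²/g = 8.13²/9.81 = 6.738.
Try y = 0.689 m: A³/T = 2.773 — too small.
Try y = 1.07 m: A³/T = 12.16 — too large.
Try y = 0.9 m: A³/T = 6.75 — close enough.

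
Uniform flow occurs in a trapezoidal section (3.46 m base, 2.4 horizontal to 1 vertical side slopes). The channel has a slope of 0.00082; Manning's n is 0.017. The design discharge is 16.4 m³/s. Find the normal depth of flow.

Manning's equation rearranged: A R^(2/3) = nQ / (1·√S) = 0.017 × 16.4 / (√0.00082) = 9.736.
Trying y = 1.07 m: A R^(2/3) = 5.156 — short.
Trying y = 1.61 m: A R^(2/3) = 11.76 — over.
Trying y = 1.47 m: A R^(2/3) = 9.753 — matches.

y_n = 1.47 m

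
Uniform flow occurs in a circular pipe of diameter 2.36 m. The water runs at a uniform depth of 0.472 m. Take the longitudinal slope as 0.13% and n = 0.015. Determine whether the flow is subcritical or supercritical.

subcritical

For a circular section of diameter D = 2.36 m at depth y = 0.472 m, the central angle is θ = 2 arccos(1 − 2y/D) = 1.855 rad. Then A = (D²/8)(θ − sin θ) = 0.6228 m² and P = Dθ/2 = 2.188 m.
Hydraulic radius R = A/P = 0.6228/2.188 = 0.2846 m.
V = (1/n) R^(2/3) √S = (1/0.015) × 0.2846^(2/3) × √0.0013 = 1.04 m/s. Hydraulic depth D_h = A/T = 0.6228/1.888 = 0.3299 m.
Froude number Fr = V/√(g·D_h) = 1.04/√(9.81×0.3299) = 0.578, which is less than 1, so the flow is subcritical.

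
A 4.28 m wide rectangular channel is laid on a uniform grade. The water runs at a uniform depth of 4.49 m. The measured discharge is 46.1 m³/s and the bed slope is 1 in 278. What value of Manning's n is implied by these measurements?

Flow area A = b·y = 4.28 × 4.49 = 19.22 m². Wetted perimeter P = b + 2y = 4.28 + 2×4.49 = 13.26 m.
Hydraulic radius R = A/P = 19.22/13.26 = 1.449 m.
Rearranging Manning's equation: n = (1/Q) A R^(2/3) S^(1/2) = (1/46.1) × 19.22 × 1.449^(2/3) × √0.003597 = 0.032.

n = 0.032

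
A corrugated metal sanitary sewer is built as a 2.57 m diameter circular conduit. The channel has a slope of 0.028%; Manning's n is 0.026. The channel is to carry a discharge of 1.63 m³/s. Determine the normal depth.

Manning's equation rearranged: A R^(2/3) = nQ / (1·√S) = 0.026 × 1.63 / (√0.00028) = 2.533.
At y = 1.89 m: A R^(2/3) = 3.441 — over.
At y = 1.36 m: A R^(2/3) = 2.124 — short.
At y = 1.52 m: A R^(2/3) = 2.538 — ≈ 2.533.

y_n = 1.52 m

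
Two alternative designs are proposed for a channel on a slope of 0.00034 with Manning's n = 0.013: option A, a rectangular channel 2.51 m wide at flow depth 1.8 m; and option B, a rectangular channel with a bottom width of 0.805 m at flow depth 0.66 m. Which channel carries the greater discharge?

Channel A: Flow area A = b·y = 2.51 × 1.8 = 4.518 m². Wetted perimeter P = b + 2y = 2.51 + 2×1.8 = 6.11 m. Hydraulic radius R = A/P = 4.518/6.11 = 0.7394 m. Q_A = (1/0.013)·4.518·0.7394^(2/3)·√0.00034 = 5.24 m³/s.
Channel B: Flow area A = b·y = 0.805 × 0.66 = 0.5313 m². Wetted perimeter P = b + 2y = 0.805 + 2×0.66 = 2.125 m. Hydraulic radius R = A/P = 0.5313/2.125 = 0.25 m. Q_B = (1/0.013)·0.5313·0.25^(2/3)·√0.00034 = 0.2991 m³/s.
Q_A = 5.24 m³/s vs Q_B = 0.2991 m³/s, so channel A carries more.

channel A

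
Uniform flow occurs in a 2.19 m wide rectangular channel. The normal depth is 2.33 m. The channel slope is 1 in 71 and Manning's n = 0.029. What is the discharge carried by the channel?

Q = 17.2 m³/s

Flow area A = b·y = 2.19 × 2.33 = 5.103 m². Wetted perimeter P = b + 2y = 2.19 + 2×2.33 = 6.85 m.
Hydraulic radius R = A/P = 5.103/6.85 = 0.7449 m.
Manning's equation: Q = (1/n) A R^(2/3) S^(1/2) = (1/0.029) × 5.103 × 0.7449^(2/3) × 0.01408^(1/2) = 17.2 m³/s.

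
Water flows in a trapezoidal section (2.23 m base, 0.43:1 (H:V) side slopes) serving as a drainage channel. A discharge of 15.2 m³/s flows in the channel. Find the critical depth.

y_c = 1.52 m

At critical depth, Q² T / (g A³) = 1, i.e. A³/T = Q²/g = 15.2²/9.81 = 23.55.
Try y = 1.2 m: A³/T = 10.97 — too small.
Try y = 1.69 m: A³/T = 33.87 — too large.
Try y = 1.52 m: A³/T = 23.81 — ≈ 23.55.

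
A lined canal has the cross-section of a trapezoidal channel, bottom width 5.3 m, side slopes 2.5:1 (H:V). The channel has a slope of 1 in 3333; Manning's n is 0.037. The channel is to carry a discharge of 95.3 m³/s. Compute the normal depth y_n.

y_n = 5.34 m

Manning's equation rearranged: A R^(2/3) = nQ / (1·√S) = 0.037 × 95.3 / (√0.0003) = 203.6.
Trying y = 6.66 m: A R^(2/3) = 340.3 — over.
Trying y = 3.81 m: A R^(2/3) = 95.19 — short.
Trying y = 5.34 m: A R^(2/3) = 203.7 — close enough.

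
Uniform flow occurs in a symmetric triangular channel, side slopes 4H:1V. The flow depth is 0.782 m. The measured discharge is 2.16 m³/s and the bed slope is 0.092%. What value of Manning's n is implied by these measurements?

For a triangular section with side slope z = 4: A = zy² = 4×0.782² = 2.446 m²; P = 2y√(1+z²) = 2×0.782×4.123 = 6.449 m.
Hydraulic radius R = A/P = 2.446/6.449 = 0.3793 m.
Rearranging Manning's equation: n = (1/Q) A R^(2/3) S^(1/2) = (1/2.16) × 2.446 × 0.3793^(2/3) × √0.00092 = 0.018.

n = 0.018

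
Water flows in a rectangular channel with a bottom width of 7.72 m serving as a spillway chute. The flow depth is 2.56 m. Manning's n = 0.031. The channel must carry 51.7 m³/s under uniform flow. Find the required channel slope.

Flow area A = b·y = 7.72 × 2.56 = 19.76 m². Wetted perimeter P = b + 2y = 7.72 + 2×2.56 = 12.84 m.
Hydraulic radius R = A/P = 19.76/12.84 = 1.539 m.
From Manning's equation, S = [nQ / (1 A R^(2/3))]² = [0.031 × 51.7 / (1 × 19.76 × 1.539^(2/3))]² = 0.0037.

S = 0.0037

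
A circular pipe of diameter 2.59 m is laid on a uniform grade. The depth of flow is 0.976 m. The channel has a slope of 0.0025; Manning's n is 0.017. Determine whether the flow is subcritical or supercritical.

For a circular section of diameter D = 2.59 m at depth y = 0.976 m, the central angle is θ = 2 arccos(1 − 2y/D) = 2.644 rad. Then A = (D²/8)(θ − sin θ) = 1.816 m² and P = Dθ/2 = 3.424 m.
Hydraulic radius R = A/P = 1.816/3.424 = 0.5306 m.
V = (1/n) R^(2/3) √S = (1/0.017) × 0.5306^(2/3) × √0.0025 = 1.928 m/s. Hydraulic depth D_h = A/T = 1.816/2.51 = 0.7236 m.
Froude number Fr = V/√(g·D_h) = 1.928/√(9.81×0.7236) = 0.723, which is less than 1, so the flow is subcritical.

subcritical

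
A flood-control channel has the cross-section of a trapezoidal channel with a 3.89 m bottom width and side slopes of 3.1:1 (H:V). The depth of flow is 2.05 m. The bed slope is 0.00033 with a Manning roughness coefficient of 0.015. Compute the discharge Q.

Q = 29 m³/s

With bottom width b = 3.89 m and side slope z = 3.1: A = (b + zy)y = (3.89 + 3.1×2.05)×2.05 = 21 m²; P = b + 2y√(1+z²) = 3.89 + 2×2.05×3.257 = 17.24 m.
Hydraulic radius R = A/P = 21/17.24 = 1.218 m.
Manning's equation: Q = (1/n) A R^(2/3) S^(1/2) = (1/0.015) × 21 × 1.218^(2/3) × 0.00033^(1/2) = 29 m³/s.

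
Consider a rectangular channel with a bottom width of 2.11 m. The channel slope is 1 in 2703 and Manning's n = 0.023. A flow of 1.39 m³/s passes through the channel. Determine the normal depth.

y_n = 1.17 m

Manning's equation rearranged: A R^(2/3) = nQ / (1·√S) = 0.023 × 1.39 / (√0.00037) = 1.662.
Trying y = 1.46 m: A R^(2/3) = 2.222 — high.
Trying y = 1.05 m: A R^(2/3) = 1.444 — low.
Trying y = 1.17 m: A R^(2/3) = 1.667 — close enough.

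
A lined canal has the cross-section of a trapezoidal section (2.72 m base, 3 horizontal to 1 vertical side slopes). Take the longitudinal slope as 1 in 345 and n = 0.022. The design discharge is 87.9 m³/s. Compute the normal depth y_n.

y_n = 2.64 m

Manning's equation rearranged: A R^(2/3) = nQ / (1·√S) = 0.022 × 87.9 / (√0.002899) = 35.92.
Try y = 2.94 m: A R^(2/3) = 46.25 — over.
Try y = 1.98 m: A R^(2/3) = 18.55 — short.
Try y = 2.64 m: A R^(2/3) = 35.93 — ≈ 35.92.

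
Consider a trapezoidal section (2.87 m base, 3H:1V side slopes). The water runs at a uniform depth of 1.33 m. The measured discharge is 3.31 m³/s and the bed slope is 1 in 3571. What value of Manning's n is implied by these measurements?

n = 0.04

With bottom width b = 2.87 m and side slope z = 3: A = (b + zy)y = (2.87 + 3×1.33)×1.33 = 9.124 m²; P = b + 2y√(1+z²) = 2.87 + 2×1.33×3.162 = 11.28 m.
Hydraulic radius R = A/P = 9.124/11.28 = 0.8087 m.
Rearranging Manning's equation: n = (1/Q) A R^(2/3) S^(1/2) = (1/3.31) × 9.124 × 0.8087^(2/3) × √0.00028 = 0.04.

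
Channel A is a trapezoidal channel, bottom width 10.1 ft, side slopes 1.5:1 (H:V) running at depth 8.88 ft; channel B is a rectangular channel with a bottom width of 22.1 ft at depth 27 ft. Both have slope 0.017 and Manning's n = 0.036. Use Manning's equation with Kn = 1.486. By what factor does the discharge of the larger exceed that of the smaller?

3.91

Channel A: With bottom width b = 10.1 ft and side slope z = 1.5: A = (b + zy)y = (10.1 + 1.5×8.88)×8.88 = 208 ft²; P = b + 2y√(1+z²) = 10.1 + 2×8.88×1.803 = 42.12 ft. Hydraulic radius R = A/P = 208/42.12 = 4.938 ft. Q_A = (1.486/0.036)·208·4.938^(2/3)·√0.017 = 3246 ft³/s.
Channel B: Flow area A = b·y = 22.1 × 27 = 596.7 ft². Wetted perimeter P = b + 2y = 22.1 + 2×27 = 76.1 ft. Hydraulic radius R = A/P = 596.7/76.1 = 7.841 ft. Q_B = (1.486/0.036)·596.7·7.841^(2/3)·√0.017 = 12670 ft³/s.
The larger discharge is 12670 ft³/s and the smaller is 3246 ft³/s; the ratio is 3.91.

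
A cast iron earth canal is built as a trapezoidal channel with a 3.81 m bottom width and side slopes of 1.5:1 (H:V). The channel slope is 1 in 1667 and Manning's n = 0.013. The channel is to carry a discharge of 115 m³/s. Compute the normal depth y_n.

y_n = 3.87 m

Manning's equation rearranged: A R^(2/3) = nQ / (1·√S) = 0.013 × 115 / (√0.0005999) = 61.04.
Try y = 4.86 m: A R^(2/3) = 100.1 — over.
Try y = 3.27 m: A R^(2/3) = 42.59 — short.
Try y = 3.87 m: A R^(2/3) = 60.92 — matches.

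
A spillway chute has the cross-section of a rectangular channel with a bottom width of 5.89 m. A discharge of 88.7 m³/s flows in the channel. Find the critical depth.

For a rectangular channel, critical depth y_c = (q²/g)^(1/3) where q = Q/b = 88.7/5.89 = 15.06 m²/s.
So y_c = (15.06²/9.81)^(1/3) = 2.85 m.

y_c = 2.85 m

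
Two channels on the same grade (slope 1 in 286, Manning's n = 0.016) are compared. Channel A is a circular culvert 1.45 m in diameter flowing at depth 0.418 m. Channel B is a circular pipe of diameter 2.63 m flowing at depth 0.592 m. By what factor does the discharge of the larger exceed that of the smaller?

Channel A: For a circular section of diameter D = 1.45 m at depth y = 0.418 m, the central angle is θ = 2 arccos(1 − 2y/D) = 2.267 rad. Then A = (D²/8)(θ − sin θ) = 0.3942 m² and P = Dθ/2 = 1.644 m. Hydraulic radius R = A/P = 0.3942/1.644 = 0.2398 m. Q_A = (1/0.016)·0.3942·0.2398^(2/3)·√0.003497 = 0.5623 m³/s.
Channel B: For a circular section of diameter D = 2.63 m at depth y = 0.592 m, the central angle is θ = 2 arccos(1 − 2y/D) = 1.977 rad. Then A = (D²/8)(θ − sin θ) = 0.9155 m² and P = Dθ/2 = 2.6 m. Hydraulic radius R = A/P = 0.9155/2.6 = 0.3521 m. Q_B = (1/0.016)·0.9155·0.3521^(2/3)·√0.003497 = 1.687 m³/s.
The larger discharge is 1.687 m³/s and the smaller is 0.5623 m³/s; the ratio is 3.

3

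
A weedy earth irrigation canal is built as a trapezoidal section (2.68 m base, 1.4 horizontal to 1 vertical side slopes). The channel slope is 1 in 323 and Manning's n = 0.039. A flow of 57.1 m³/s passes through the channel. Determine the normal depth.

y_n = 3.53 m

Manning's equation rearranged: A R^(2/3) = nQ / (1·√S) = 0.039 × 57.1 / (√0.003096) = 40.02.
Trying y = 2.99 m: A R^(2/3) = 27.88 — short.
Trying y = 3.95 m: A R^(2/3) = 51.36 — over.
Trying y = 3.53 m: A R^(2/3) = 40.03 — matches.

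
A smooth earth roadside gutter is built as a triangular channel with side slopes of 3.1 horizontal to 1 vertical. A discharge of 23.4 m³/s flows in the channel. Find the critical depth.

At critical depth, Q² T / (g A³) = 1, i.e. A³/T = Q²/g = 23.4²/9.81 = 55.82.
Try y = 2.04 m: A³/T = 169.8 — too large.
Try y = 1.23 m: A³/T = 13.53 — too small.
Try y = 1.63 m: A³/T = 55.29 — ≈ 55.82.

y_c = 1.63 m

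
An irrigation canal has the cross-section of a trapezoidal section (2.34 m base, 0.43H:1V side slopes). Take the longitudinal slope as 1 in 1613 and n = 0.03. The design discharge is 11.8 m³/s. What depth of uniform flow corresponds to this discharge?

y_n = 3.23 m

Manning's equation rearranged: A R^(2/3) = nQ / (1·√S) = 0.03 × 11.8 / (√0.00062) = 14.22.
Trying y = 3.59 m: A R^(2/3) = 17.22 — over.
Trying y = 3.23 m: A R^(2/3) = 14.24 — ≈ 14.22.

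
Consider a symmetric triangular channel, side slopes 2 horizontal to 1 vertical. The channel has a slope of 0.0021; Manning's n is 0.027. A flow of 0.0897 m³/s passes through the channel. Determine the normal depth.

y_n = 0.313 m

Manning's equation rearranged: A R^(2/3) = nQ / (1·√S) = 0.027 × 0.0897 / (√0.0021) = 0.05285.
At y = 0.223 m: A R^(2/3) = 0.02139 — low.
At y = 0.363 m: A R^(2/3) = 0.07843 — high.
At y = 0.313 m: A R^(2/3) = 0.05282 — close enough.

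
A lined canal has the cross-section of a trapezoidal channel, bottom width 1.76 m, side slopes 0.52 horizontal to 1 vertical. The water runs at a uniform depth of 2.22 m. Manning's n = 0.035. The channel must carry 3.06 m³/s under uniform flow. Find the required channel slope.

With bottom width b = 1.76 m and side slope z = 0.52: A = (b + zy)y = (1.76 + 0.52×2.22)×2.22 = 6.47 m²; P = b + 2y√(1+z²) = 1.76 + 2×2.22×1.127 = 6.764 m.
Hydraulic radius R = A/P = 6.47/6.764 = 0.9565 m.
From Manning's equation, S = [nQ / (1 A R^(2/3))]² = [0.035 × 3.06 / (1 × 6.47 × 0.9565^(2/3))]² = 0.000291.

S = 0.000291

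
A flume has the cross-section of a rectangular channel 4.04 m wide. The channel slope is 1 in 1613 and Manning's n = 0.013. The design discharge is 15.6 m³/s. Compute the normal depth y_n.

Manning's equation rearranged: A R^(2/3) = nQ / (1·√S) = 0.013 × 15.6 / (√0.00062) = 8.145.
Trying y = 2.36 m: A R^(2/3) = 10.09 — high.
Trying y = 1.42 m: A R^(2/3) = 5.082 — low.
Trying y = 2.01 m: A R^(2/3) = 8.161 — matches.

y_n = 2.01 m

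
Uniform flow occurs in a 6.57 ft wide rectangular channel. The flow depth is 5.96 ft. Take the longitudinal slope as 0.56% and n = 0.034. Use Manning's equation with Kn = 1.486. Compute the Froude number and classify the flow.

subcritical

Flow area A = b·y = 6.57 × 5.96 = 39.16 ft². Wetted perimeter P = b + 2y = 6.57 + 2×5.96 = 18.49 ft.
Hydraulic radius R = A/P = 39.16/18.49 = 2.118 ft.
V = (1.486/n) R^(2/3) √S = (1.486/0.034) × 2.118^(2/3) × √0.0056 = 5.394 ft/s. Hydraulic depth D_h = A/T = 39.16/6.57 = 5.96 ft.
Froude number Fr = V/√(g·D_h) = 5.394/√(32.2×5.96) = 0.389, which is less than 1, so the flow is subcritical.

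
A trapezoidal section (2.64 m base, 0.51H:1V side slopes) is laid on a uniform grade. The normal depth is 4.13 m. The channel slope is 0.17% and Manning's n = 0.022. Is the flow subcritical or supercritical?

With bottom width b = 2.64 m and side slope z = 0.51: A = (b + zy)y = (2.64 + 0.51×4.13)×4.13 = 19.6 m²; P = b + 2y√(1+z²) = 2.64 + 2×4.13×1.123 = 11.91 m.
Hydraulic radius R = A/P = 19.6/11.91 = 1.646 m.
V = (1/n) R^(2/3) √S = (1/0.022) × 1.646^(2/3) × √0.0017 = 2.612 m/s. Hydraulic depth D_h = A/T = 19.6/6.853 = 2.861 m.
Froude number Fr = V/√(g·D_h) = 2.612/√(9.81×2.861) = 0.493, which is less than 1, so the flow is subcritical.

subcritical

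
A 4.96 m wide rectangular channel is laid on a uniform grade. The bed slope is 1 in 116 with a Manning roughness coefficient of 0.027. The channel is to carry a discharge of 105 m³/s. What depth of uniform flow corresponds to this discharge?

y_n = 4.5 m

Manning's equation rearranged: A R^(2/3) = nQ / (1·√S) = 0.027 × 105 / (√0.008621) = 30.53.
Try y = 5.01 m: A R^(2/3) = 34.82 — too large.
Try y = 3.44 m: A R^(2/3) = 21.77 — too small.
Try y = 4.5 m: A R^(2/3) = 30.52 — close enough.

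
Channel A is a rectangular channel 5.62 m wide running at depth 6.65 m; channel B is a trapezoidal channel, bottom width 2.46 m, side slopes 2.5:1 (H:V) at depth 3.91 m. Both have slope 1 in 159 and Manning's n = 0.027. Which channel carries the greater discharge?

channel B

Channel A: Flow area A = b·y = 5.62 × 6.65 = 37.37 m². Wetted perimeter P = b + 2y = 5.62 + 2×6.65 = 18.92 m. Hydraulic radius R = A/P = 37.37/18.92 = 1.975 m. Q_A = (1/0.027)·37.37·1.975^(2/3)·√0.006289 = 172.8 m³/s.
Channel B: With bottom width b = 2.46 m and side slope z = 2.5: A = (b + zy)y = (2.46 + 2.5×3.91)×3.91 = 47.84 m²; P = b + 2y√(1+z²) = 2.46 + 2×3.91×2.693 = 23.52 m. Hydraulic radius R = A/P = 47.84/23.52 = 2.034 m. Q_B = (1/0.027)·47.84·2.034^(2/3)·√0.006289 = 225.6 m³/s.
Q_A = 172.8 m³/s vs Q_B = 225.6 m³/s, so channel B carries more.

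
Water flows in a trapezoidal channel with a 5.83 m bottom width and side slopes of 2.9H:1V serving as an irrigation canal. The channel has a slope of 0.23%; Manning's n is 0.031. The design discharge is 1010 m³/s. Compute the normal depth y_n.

y_n = 8.24 m

Manning's equation rearranged: A R^(2/3) = nQ / (1·√S) = 0.031 × 1010 / (√0.0023) = 652.9.
Trying y = 6.83 m: A R^(2/3) = 416.5 — short.
Trying y = 9.09 m: A R^(2/3) = 826.9 — over.
Trying y = 8.24 m: A R^(2/3) = 652.1 — ≈ 652.9.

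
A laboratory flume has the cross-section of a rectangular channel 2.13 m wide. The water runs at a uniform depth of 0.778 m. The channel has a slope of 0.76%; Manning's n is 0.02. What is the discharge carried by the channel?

Q = 4.24 m³/s

Flow area A = b·y = 2.13 × 0.778 = 1.657 m². Wetted perimeter P = b + 2y = 2.13 + 2×0.778 = 3.686 m.
Hydraulic radius R = A/P = 1.657/3.686 = 0.4496 m.
Manning's equation: Q = (1/n) A R^(2/3) S^(1/2) = (1/0.02) × 1.657 × 0.4496^(2/3) × 0.0076^(1/2) = 4.24 m³/s.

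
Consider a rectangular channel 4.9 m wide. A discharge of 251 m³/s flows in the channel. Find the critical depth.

y_c = 6.44 m

For a rectangular channel, critical depth y_c = (q²/g)^(1/3) where q = Q/b = 251/4.9 = 51.22 m²/s.
So y_c = (51.22²/9.81)^(1/3) = 6.44 m.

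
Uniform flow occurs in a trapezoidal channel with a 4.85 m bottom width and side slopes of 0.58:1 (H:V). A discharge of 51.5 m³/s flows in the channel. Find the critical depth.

y_c = 2.07 m

At critical depth, Q² T / (g A³) = 1, i.e. A³/T = Q²/g = 51.5²/9.81 = 270.4.
Try y = 2.46 m: A³/T = 477.9 — over.
Try y = 1.54 m: A³/T = 104.3 — short.
Try y = 2.07 m: A³/T = 271 — ≈ 270.4.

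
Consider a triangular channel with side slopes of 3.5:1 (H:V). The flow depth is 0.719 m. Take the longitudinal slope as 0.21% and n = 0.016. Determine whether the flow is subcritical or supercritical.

For a triangular section with side slope z = 3.5: A = zy² = 3.5×0.719² = 1.809 m²; P = 2y√(1+z²) = 2×0.719×3.64 = 5.234 m.
Hydraulic radius R = A/P = 1.809/5.234 = 0.3457 m.
V = (1/n) R^(2/3) √S = (1/0.016) × 0.3457^(2/3) × √0.0021 = 1.411 m/s. Hydraulic depth D_h = A/T = 1.809/5.033 = 0.3595 m.
Froude number Fr = V/√(g·D_h) = 1.411/√(9.81×0.3595) = 0.751, which is less than 1, so the flow is subcritical.

subcritical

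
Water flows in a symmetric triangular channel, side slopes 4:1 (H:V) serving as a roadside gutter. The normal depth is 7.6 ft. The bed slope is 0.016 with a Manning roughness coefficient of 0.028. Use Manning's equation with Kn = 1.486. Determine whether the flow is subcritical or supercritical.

For a triangular section with side slope z = 4: A = zy² = 4×7.6² = 231 ft²; P = 2y√(1+z²) = 2×7.6×4.123 = 62.67 ft.
Hydraulic radius R = A/P = 231/62.67 = 3.687 ft.
V = (1.486/n) R^(2/3) √S = (1.486/0.028) × 3.687^(2/3) × √0.016 = 16.02 ft/s. Hydraulic depth D_h = A/T = 231/60.8 = 3.8 ft.
Froude number Fr = V/√(g·D_h) = 16.02/√(32.2×3.8) = 1.45, which is greater than 1, so the flow is supercritical.

supercritical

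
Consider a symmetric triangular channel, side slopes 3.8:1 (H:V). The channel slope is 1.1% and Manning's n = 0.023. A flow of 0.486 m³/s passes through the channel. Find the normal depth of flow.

y_n = 0.314 m

Manning's equation rearranged: A R^(2/3) = nQ / (1·√S) = 0.023 × 0.486 / (√0.011) = 0.1066.
Trying y = 0.385 m: A R^(2/3) = 0.1836 — over.
Trying y = 0.255 m: A R^(2/3) = 0.06121 — short.
Trying y = 0.314 m: A R^(2/3) = 0.1066 — ≈ 0.1066.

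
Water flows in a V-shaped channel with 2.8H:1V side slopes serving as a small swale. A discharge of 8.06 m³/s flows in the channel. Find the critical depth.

At critical depth, Q² T / (g A³) = 1, i.e. A³/T = Q²/g = 8.06²/9.81 = 6.622.
Trying y = 1.34 m: A³/T = 16.94 — too large.
Trying y = 0.803 m: A³/T = 1.309 — too small.
Trying y = 1.11 m: A³/T = 6.605 — matches.

y_c = 1.11 m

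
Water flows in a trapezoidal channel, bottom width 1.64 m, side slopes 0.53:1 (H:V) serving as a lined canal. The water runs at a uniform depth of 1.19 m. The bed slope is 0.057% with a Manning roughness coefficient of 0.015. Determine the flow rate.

With bottom width b = 1.64 m and side slope z = 0.53: A = (b + zy)y = (1.64 + 0.53×1.19)×1.19 = 2.702 m²; P = b + 2y√(1+z²) = 1.64 + 2×1.19×1.132 = 4.334 m.
Hydraulic radius R = A/P = 2.702/4.334 = 0.6235 m.
Manning's equation: Q = (1/n) A R^(2/3) S^(1/2) = (1/0.015) × 2.702 × 0.6235^(2/3) × 0.00057^(1/2) = 3.14 m³/s.

Q = 3.14 m³/s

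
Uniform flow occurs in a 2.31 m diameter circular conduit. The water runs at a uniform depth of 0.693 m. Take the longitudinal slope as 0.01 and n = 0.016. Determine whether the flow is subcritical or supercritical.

For a circular section of diameter D = 2.31 m at depth y = 0.693 m, the central angle is θ = 2 arccos(1 − 2y/D) = 2.319 rad. Then A = (D²/8)(θ − sin θ) = 1.057 m² and P = Dθ/2 = 2.678 m.
Hydraulic radius R = A/P = 1.057/2.678 = 0.3949 m.
V = (1/n) R^(2/3) √S = (1/0.016) × 0.3949^(2/3) × √0.01 = 3.364 m/s. Hydraulic depth D_h = A/T = 1.057/2.117 = 0.4995 m.
Froude number Fr = V/√(g·D_h) = 3.364/√(9.81×0.4995) = 1.52, which is greater than 1, so the flow is supercritical.

supercritical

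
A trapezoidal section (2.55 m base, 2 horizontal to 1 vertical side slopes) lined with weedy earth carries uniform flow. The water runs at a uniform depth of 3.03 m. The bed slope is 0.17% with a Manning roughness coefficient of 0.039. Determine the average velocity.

With bottom width b = 2.55 m and side slope z = 2: A = (b + zy)y = (2.55 + 2×3.03)×3.03 = 26.09 m²; P = b + 2y√(1+z²) = 2.55 + 2×3.03×2.236 = 16.1 m.
Hydraulic radius R = A/P = 26.09/16.1 = 1.62 m.
From Manning's equation, V = (1/n) R^(2/3) S^(1/2) = (1/0.039) × 1.62^(2/3) × 0.0017^(1/2) = 1.46 m/s.

V = 1.46 m/s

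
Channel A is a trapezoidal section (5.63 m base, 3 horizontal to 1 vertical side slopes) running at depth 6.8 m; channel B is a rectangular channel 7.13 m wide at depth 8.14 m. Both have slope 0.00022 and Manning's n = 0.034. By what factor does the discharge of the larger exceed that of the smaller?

Channel A: With bottom width b = 5.63 m and side slope z = 3: A = (b + zy)y = (5.63 + 3×6.8)×6.8 = 177 m²; P = b + 2y√(1+z²) = 5.63 + 2×6.8×3.162 = 48.64 m. Hydraulic radius R = A/P = 177/48.64 = 3.639 m. Q_A = (1/0.034)·177·3.639^(2/3)·√0.00022 = 182.7 m³/s.
Channel B: Flow area A = b·y = 7.13 × 8.14 = 58.04 m². Wetted perimeter P = b + 2y = 7.13 + 2×8.14 = 23.41 m. Hydraulic radius R = A/P = 58.04/23.41 = 2.479 m. Q_B = (1/0.034)·58.04·2.479^(2/3)·√0.00022 = 46.38 m³/s.
The larger discharge is 182.7 m³/s and the smaller is 46.38 m³/s; the ratio is 3.94.

3.94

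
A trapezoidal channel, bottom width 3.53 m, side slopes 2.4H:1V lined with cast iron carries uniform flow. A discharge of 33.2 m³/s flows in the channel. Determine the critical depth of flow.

y_c = 1.49 m

At critical depth, Q² T / (g A³) = 1, i.e. A³/T = Q²/g = 33.2²/9.81 = 112.4.
At y = 1.76 m: A³/T = 212.2 — high.
At y = 1.26 m: A³/T = 58.8 — low.
At y = 1.49 m: A³/T = 111.1 — ≈ 112.4.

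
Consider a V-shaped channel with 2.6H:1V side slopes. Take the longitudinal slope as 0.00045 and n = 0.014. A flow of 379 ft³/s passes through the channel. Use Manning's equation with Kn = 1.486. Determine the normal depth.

Manning's equation rearranged: A R^(2/3) = nQ / (1.486·√S) = 0.014 × 379 / (1.486 × √0.00045) = 168.3.
At y = 4.97 ft: A R^(2/3) = 112.5 — too small.
At y = 6.98 ft: A R^(2/3) = 278.4 — too large.
At y = 5.78 ft: A R^(2/3) = 168.3 — matches.

y_n = 5.78 ft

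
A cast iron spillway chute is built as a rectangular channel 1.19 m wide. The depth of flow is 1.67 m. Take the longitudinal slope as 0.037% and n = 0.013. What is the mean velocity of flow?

V = 0.854 m/s

Flow area A = b·y = 1.19 × 1.67 = 1.987 m². Wetted perimeter P = b + 2y = 1.19 + 2×1.67 = 4.53 m.
Hydraulic radius R = A/P = 1.987/4.53 = 0.4387 m.
From Manning's equation, V = (1/n) R^(2/3) S^(1/2) = (1/0.013) × 0.4387^(2/3) × 0.00037^(1/2) = 0.854 m/s.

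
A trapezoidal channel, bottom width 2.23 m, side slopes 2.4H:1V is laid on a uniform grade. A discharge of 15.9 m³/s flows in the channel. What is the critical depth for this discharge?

y_c = 1.17 m

At critical depth, Q² T / (g A³) = 1, i.e. A³/T = Q²/g = 15.9²/9.81 = 25.77.
Try y = 1.34 m: A³/T = 44.87 — high.
Try y = 0.947 m: A³/T = 11.44 — low.
Try y = 1.17 m: A³/T = 26.1 — close enough.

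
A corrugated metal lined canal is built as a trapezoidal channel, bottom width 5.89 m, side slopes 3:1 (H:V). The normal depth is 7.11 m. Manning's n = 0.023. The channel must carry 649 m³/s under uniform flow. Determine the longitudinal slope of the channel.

With bottom width b = 5.89 m and side slope z = 3: A = (b + zy)y = (5.89 + 3×7.11)×7.11 = 193.5 m²; P = b + 2y√(1+z²) = 5.89 + 2×7.11×3.162 = 50.86 m.
Hydraulic radius R = A/P = 193.5/50.86 = 3.805 m.
From Manning's equation, S = [nQ / (1 A R^(2/3))]² = [0.023 × 649 / (1 × 193.5 × 3.805^(2/3))]² = 0.001.

S = 0.001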